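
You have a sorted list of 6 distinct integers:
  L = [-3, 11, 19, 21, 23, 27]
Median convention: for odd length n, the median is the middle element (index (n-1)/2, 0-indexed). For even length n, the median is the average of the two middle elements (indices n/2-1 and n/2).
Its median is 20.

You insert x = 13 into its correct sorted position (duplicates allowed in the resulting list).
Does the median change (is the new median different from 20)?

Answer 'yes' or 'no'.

Old median = 20
Insert x = 13
New median = 19
Changed? yes

Answer: yes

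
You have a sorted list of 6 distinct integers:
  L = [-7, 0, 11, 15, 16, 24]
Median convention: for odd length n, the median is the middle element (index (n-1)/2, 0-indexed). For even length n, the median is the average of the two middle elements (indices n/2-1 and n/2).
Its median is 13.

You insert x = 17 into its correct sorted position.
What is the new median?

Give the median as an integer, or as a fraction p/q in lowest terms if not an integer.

Old list (sorted, length 6): [-7, 0, 11, 15, 16, 24]
Old median = 13
Insert x = 17
Old length even (6). Middle pair: indices 2,3 = 11,15.
New length odd (7). New median = single middle element.
x = 17: 5 elements are < x, 1 elements are > x.
New sorted list: [-7, 0, 11, 15, 16, 17, 24]
New median = 15

Answer: 15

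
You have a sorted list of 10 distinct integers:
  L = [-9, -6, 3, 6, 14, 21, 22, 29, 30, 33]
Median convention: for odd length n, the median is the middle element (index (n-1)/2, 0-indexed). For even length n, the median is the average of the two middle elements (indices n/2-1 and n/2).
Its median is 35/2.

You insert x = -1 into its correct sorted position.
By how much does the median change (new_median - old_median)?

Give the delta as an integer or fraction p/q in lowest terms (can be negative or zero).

Answer: -7/2

Derivation:
Old median = 35/2
After inserting x = -1: new sorted = [-9, -6, -1, 3, 6, 14, 21, 22, 29, 30, 33]
New median = 14
Delta = 14 - 35/2 = -7/2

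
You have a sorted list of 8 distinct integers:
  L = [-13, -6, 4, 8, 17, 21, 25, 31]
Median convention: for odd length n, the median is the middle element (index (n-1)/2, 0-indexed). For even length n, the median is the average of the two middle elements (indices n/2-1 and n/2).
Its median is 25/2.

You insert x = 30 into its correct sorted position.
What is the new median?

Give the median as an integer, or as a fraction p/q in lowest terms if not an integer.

Old list (sorted, length 8): [-13, -6, 4, 8, 17, 21, 25, 31]
Old median = 25/2
Insert x = 30
Old length even (8). Middle pair: indices 3,4 = 8,17.
New length odd (9). New median = single middle element.
x = 30: 7 elements are < x, 1 elements are > x.
New sorted list: [-13, -6, 4, 8, 17, 21, 25, 30, 31]
New median = 17

Answer: 17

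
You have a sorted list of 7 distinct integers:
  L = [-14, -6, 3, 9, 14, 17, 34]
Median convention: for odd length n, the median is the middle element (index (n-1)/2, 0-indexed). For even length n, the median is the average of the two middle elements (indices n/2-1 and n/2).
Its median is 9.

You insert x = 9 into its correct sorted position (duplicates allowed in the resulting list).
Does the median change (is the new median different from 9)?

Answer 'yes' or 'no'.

Old median = 9
Insert x = 9
New median = 9
Changed? no

Answer: no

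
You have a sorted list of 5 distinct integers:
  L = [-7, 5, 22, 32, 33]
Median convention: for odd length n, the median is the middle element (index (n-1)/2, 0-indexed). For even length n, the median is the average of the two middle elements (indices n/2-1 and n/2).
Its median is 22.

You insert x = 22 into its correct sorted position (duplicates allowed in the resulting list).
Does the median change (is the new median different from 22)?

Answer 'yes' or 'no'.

Answer: no

Derivation:
Old median = 22
Insert x = 22
New median = 22
Changed? no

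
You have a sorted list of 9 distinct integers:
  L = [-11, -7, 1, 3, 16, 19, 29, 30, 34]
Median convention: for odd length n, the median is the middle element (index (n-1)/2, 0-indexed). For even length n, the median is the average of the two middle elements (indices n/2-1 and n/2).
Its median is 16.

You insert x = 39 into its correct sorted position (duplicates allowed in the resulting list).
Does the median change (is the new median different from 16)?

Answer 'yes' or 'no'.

Answer: yes

Derivation:
Old median = 16
Insert x = 39
New median = 35/2
Changed? yes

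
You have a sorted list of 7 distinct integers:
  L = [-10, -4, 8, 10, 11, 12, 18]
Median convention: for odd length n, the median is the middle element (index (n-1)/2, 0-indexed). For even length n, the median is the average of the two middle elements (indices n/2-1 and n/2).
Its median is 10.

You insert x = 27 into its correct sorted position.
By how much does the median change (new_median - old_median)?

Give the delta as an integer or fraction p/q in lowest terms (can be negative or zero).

Answer: 1/2

Derivation:
Old median = 10
After inserting x = 27: new sorted = [-10, -4, 8, 10, 11, 12, 18, 27]
New median = 21/2
Delta = 21/2 - 10 = 1/2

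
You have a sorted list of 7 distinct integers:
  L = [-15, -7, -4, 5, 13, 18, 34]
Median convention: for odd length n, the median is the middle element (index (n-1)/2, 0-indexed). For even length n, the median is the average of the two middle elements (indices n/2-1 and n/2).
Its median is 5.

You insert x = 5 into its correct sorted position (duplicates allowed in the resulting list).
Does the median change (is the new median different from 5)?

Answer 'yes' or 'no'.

Old median = 5
Insert x = 5
New median = 5
Changed? no

Answer: no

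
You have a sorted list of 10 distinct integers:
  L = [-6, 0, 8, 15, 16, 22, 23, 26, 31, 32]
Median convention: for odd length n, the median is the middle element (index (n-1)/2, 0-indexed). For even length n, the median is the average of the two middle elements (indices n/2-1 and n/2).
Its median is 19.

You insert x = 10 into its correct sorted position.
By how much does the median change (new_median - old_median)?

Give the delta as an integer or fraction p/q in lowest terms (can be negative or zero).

Old median = 19
After inserting x = 10: new sorted = [-6, 0, 8, 10, 15, 16, 22, 23, 26, 31, 32]
New median = 16
Delta = 16 - 19 = -3

Answer: -3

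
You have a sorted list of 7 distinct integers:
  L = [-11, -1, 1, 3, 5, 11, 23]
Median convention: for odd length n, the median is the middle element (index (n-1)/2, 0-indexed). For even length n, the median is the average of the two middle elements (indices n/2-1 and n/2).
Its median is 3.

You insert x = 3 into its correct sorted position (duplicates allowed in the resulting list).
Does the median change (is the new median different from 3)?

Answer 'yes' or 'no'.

Answer: no

Derivation:
Old median = 3
Insert x = 3
New median = 3
Changed? no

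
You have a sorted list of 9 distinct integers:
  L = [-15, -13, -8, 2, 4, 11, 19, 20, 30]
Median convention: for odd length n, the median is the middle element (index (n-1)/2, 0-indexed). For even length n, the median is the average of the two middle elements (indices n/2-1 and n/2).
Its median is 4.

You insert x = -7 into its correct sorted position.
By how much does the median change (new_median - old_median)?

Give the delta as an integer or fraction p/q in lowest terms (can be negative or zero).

Answer: -1

Derivation:
Old median = 4
After inserting x = -7: new sorted = [-15, -13, -8, -7, 2, 4, 11, 19, 20, 30]
New median = 3
Delta = 3 - 4 = -1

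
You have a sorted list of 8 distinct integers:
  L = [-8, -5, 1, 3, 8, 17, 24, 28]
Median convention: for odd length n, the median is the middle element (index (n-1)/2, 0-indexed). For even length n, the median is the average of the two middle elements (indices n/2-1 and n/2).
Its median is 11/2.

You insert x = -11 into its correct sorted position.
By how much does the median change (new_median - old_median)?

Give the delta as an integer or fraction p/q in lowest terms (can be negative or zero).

Answer: -5/2

Derivation:
Old median = 11/2
After inserting x = -11: new sorted = [-11, -8, -5, 1, 3, 8, 17, 24, 28]
New median = 3
Delta = 3 - 11/2 = -5/2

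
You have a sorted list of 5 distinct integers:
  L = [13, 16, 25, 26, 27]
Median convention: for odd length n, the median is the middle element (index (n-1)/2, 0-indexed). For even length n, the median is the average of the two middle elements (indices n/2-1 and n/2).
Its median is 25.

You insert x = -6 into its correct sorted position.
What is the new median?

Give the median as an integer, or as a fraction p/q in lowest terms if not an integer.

Old list (sorted, length 5): [13, 16, 25, 26, 27]
Old median = 25
Insert x = -6
Old length odd (5). Middle was index 2 = 25.
New length even (6). New median = avg of two middle elements.
x = -6: 0 elements are < x, 5 elements are > x.
New sorted list: [-6, 13, 16, 25, 26, 27]
New median = 41/2

Answer: 41/2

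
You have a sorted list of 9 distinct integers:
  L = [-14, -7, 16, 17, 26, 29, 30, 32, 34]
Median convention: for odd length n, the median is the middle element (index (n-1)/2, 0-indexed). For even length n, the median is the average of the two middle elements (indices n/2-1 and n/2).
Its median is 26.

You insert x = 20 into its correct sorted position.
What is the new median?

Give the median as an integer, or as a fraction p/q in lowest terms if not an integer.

Answer: 23

Derivation:
Old list (sorted, length 9): [-14, -7, 16, 17, 26, 29, 30, 32, 34]
Old median = 26
Insert x = 20
Old length odd (9). Middle was index 4 = 26.
New length even (10). New median = avg of two middle elements.
x = 20: 4 elements are < x, 5 elements are > x.
New sorted list: [-14, -7, 16, 17, 20, 26, 29, 30, 32, 34]
New median = 23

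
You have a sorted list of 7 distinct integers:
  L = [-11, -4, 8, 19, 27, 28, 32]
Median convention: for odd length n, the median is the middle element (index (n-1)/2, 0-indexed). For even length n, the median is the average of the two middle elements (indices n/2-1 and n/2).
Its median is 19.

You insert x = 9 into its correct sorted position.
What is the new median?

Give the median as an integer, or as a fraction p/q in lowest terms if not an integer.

Old list (sorted, length 7): [-11, -4, 8, 19, 27, 28, 32]
Old median = 19
Insert x = 9
Old length odd (7). Middle was index 3 = 19.
New length even (8). New median = avg of two middle elements.
x = 9: 3 elements are < x, 4 elements are > x.
New sorted list: [-11, -4, 8, 9, 19, 27, 28, 32]
New median = 14

Answer: 14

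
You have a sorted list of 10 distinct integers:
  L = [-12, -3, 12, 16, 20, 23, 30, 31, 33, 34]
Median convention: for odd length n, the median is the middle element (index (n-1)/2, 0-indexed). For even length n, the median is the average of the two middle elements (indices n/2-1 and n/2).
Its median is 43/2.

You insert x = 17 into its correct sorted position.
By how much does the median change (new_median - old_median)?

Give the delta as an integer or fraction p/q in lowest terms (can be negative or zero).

Old median = 43/2
After inserting x = 17: new sorted = [-12, -3, 12, 16, 17, 20, 23, 30, 31, 33, 34]
New median = 20
Delta = 20 - 43/2 = -3/2

Answer: -3/2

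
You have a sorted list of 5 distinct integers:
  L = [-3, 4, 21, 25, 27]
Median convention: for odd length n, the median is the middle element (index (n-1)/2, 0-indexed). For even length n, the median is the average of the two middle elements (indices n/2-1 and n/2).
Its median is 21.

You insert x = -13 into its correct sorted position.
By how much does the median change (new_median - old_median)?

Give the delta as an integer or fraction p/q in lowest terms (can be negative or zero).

Answer: -17/2

Derivation:
Old median = 21
After inserting x = -13: new sorted = [-13, -3, 4, 21, 25, 27]
New median = 25/2
Delta = 25/2 - 21 = -17/2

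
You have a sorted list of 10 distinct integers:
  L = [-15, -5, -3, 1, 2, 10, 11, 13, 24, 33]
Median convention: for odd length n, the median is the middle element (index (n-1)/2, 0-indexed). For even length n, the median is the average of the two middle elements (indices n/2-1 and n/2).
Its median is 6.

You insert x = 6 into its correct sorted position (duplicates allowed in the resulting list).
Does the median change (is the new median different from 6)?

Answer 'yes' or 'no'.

Old median = 6
Insert x = 6
New median = 6
Changed? no

Answer: no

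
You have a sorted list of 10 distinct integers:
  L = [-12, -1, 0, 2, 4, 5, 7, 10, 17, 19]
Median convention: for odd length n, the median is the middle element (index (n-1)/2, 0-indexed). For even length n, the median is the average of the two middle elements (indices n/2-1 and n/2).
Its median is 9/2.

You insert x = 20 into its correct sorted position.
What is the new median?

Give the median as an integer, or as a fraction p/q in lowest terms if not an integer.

Answer: 5

Derivation:
Old list (sorted, length 10): [-12, -1, 0, 2, 4, 5, 7, 10, 17, 19]
Old median = 9/2
Insert x = 20
Old length even (10). Middle pair: indices 4,5 = 4,5.
New length odd (11). New median = single middle element.
x = 20: 10 elements are < x, 0 elements are > x.
New sorted list: [-12, -1, 0, 2, 4, 5, 7, 10, 17, 19, 20]
New median = 5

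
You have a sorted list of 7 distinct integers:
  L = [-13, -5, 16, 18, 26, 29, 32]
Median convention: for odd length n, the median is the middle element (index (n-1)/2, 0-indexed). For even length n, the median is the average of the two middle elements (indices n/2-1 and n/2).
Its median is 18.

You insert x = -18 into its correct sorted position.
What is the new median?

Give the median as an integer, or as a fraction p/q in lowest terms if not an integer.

Answer: 17

Derivation:
Old list (sorted, length 7): [-13, -5, 16, 18, 26, 29, 32]
Old median = 18
Insert x = -18
Old length odd (7). Middle was index 3 = 18.
New length even (8). New median = avg of two middle elements.
x = -18: 0 elements are < x, 7 elements are > x.
New sorted list: [-18, -13, -5, 16, 18, 26, 29, 32]
New median = 17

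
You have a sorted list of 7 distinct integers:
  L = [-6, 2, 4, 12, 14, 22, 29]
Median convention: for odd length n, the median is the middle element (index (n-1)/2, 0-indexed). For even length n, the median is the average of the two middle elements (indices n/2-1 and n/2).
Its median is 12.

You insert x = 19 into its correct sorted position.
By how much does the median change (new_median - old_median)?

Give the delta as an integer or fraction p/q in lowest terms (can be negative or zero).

Old median = 12
After inserting x = 19: new sorted = [-6, 2, 4, 12, 14, 19, 22, 29]
New median = 13
Delta = 13 - 12 = 1

Answer: 1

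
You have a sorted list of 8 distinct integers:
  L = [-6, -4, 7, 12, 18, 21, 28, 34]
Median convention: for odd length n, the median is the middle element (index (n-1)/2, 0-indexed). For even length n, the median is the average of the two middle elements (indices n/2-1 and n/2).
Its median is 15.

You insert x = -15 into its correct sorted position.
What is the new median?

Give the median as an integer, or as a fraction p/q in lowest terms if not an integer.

Answer: 12

Derivation:
Old list (sorted, length 8): [-6, -4, 7, 12, 18, 21, 28, 34]
Old median = 15
Insert x = -15
Old length even (8). Middle pair: indices 3,4 = 12,18.
New length odd (9). New median = single middle element.
x = -15: 0 elements are < x, 8 elements are > x.
New sorted list: [-15, -6, -4, 7, 12, 18, 21, 28, 34]
New median = 12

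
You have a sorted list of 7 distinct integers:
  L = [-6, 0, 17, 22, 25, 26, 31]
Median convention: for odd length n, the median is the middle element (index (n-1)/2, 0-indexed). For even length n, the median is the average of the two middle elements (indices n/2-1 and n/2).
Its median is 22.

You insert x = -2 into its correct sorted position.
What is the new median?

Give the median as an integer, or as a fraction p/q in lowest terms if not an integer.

Answer: 39/2

Derivation:
Old list (sorted, length 7): [-6, 0, 17, 22, 25, 26, 31]
Old median = 22
Insert x = -2
Old length odd (7). Middle was index 3 = 22.
New length even (8). New median = avg of two middle elements.
x = -2: 1 elements are < x, 6 elements are > x.
New sorted list: [-6, -2, 0, 17, 22, 25, 26, 31]
New median = 39/2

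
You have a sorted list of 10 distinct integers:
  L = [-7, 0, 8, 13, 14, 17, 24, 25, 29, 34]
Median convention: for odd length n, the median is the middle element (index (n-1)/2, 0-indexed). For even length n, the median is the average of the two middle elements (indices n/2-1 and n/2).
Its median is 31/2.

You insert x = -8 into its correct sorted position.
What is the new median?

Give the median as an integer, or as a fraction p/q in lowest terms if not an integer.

Answer: 14

Derivation:
Old list (sorted, length 10): [-7, 0, 8, 13, 14, 17, 24, 25, 29, 34]
Old median = 31/2
Insert x = -8
Old length even (10). Middle pair: indices 4,5 = 14,17.
New length odd (11). New median = single middle element.
x = -8: 0 elements are < x, 10 elements are > x.
New sorted list: [-8, -7, 0, 8, 13, 14, 17, 24, 25, 29, 34]
New median = 14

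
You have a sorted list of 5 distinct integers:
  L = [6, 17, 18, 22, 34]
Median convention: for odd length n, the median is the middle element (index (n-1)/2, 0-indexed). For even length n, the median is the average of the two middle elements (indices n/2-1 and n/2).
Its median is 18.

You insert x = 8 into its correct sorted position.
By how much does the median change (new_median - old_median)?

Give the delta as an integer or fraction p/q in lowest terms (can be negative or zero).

Old median = 18
After inserting x = 8: new sorted = [6, 8, 17, 18, 22, 34]
New median = 35/2
Delta = 35/2 - 18 = -1/2

Answer: -1/2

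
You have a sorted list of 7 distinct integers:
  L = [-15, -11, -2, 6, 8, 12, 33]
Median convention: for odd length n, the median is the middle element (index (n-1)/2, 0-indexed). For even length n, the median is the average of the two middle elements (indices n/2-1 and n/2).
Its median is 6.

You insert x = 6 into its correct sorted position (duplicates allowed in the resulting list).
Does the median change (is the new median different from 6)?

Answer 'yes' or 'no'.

Old median = 6
Insert x = 6
New median = 6
Changed? no

Answer: no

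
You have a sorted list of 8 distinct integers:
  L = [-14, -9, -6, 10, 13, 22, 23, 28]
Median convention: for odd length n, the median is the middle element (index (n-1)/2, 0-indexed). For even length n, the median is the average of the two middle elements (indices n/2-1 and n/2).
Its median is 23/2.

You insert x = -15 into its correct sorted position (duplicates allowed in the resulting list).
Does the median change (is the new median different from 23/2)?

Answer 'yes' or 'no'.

Answer: yes

Derivation:
Old median = 23/2
Insert x = -15
New median = 10
Changed? yes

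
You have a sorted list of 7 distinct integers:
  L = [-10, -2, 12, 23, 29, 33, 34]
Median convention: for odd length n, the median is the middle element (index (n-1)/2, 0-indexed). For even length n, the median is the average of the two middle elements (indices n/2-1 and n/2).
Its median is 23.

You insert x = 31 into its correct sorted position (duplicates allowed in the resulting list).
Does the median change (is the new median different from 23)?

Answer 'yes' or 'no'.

Old median = 23
Insert x = 31
New median = 26
Changed? yes

Answer: yes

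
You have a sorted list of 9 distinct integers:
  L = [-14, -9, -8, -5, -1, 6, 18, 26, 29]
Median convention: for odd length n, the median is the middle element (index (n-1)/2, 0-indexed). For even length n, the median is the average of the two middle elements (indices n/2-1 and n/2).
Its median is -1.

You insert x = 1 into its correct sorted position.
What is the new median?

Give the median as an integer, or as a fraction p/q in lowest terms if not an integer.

Old list (sorted, length 9): [-14, -9, -8, -5, -1, 6, 18, 26, 29]
Old median = -1
Insert x = 1
Old length odd (9). Middle was index 4 = -1.
New length even (10). New median = avg of two middle elements.
x = 1: 5 elements are < x, 4 elements are > x.
New sorted list: [-14, -9, -8, -5, -1, 1, 6, 18, 26, 29]
New median = 0

Answer: 0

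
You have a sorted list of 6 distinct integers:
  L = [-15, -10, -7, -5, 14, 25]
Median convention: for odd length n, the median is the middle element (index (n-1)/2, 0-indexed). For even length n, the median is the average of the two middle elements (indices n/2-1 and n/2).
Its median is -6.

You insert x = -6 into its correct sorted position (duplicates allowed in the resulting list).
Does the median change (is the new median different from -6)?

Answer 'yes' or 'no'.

Answer: no

Derivation:
Old median = -6
Insert x = -6
New median = -6
Changed? no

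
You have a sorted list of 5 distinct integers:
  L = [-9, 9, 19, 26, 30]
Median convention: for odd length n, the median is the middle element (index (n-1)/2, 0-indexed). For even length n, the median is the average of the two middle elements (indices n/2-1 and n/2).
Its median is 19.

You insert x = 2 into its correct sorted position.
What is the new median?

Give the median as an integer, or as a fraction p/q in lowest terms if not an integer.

Answer: 14

Derivation:
Old list (sorted, length 5): [-9, 9, 19, 26, 30]
Old median = 19
Insert x = 2
Old length odd (5). Middle was index 2 = 19.
New length even (6). New median = avg of two middle elements.
x = 2: 1 elements are < x, 4 elements are > x.
New sorted list: [-9, 2, 9, 19, 26, 30]
New median = 14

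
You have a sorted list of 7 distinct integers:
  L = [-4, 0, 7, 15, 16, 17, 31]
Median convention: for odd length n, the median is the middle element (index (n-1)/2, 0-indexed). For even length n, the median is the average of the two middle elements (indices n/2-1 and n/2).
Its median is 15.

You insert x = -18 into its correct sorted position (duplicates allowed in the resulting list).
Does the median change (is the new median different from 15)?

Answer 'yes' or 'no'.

Old median = 15
Insert x = -18
New median = 11
Changed? yes

Answer: yes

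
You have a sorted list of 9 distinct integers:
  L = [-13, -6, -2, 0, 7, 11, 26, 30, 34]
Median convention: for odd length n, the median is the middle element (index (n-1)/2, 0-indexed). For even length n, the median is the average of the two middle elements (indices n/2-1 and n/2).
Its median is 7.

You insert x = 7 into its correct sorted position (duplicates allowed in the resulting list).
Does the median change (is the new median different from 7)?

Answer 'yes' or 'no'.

Answer: no

Derivation:
Old median = 7
Insert x = 7
New median = 7
Changed? no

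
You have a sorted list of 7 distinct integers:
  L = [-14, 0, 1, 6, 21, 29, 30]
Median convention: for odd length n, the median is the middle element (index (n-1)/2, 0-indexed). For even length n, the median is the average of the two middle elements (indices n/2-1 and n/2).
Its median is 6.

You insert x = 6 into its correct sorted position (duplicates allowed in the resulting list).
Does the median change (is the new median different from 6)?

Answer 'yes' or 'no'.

Old median = 6
Insert x = 6
New median = 6
Changed? no

Answer: no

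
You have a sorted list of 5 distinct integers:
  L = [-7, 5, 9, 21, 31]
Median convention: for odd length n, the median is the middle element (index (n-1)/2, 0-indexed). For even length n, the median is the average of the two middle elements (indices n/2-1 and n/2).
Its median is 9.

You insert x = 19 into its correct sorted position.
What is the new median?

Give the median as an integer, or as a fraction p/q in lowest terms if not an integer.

Answer: 14

Derivation:
Old list (sorted, length 5): [-7, 5, 9, 21, 31]
Old median = 9
Insert x = 19
Old length odd (5). Middle was index 2 = 9.
New length even (6). New median = avg of two middle elements.
x = 19: 3 elements are < x, 2 elements are > x.
New sorted list: [-7, 5, 9, 19, 21, 31]
New median = 14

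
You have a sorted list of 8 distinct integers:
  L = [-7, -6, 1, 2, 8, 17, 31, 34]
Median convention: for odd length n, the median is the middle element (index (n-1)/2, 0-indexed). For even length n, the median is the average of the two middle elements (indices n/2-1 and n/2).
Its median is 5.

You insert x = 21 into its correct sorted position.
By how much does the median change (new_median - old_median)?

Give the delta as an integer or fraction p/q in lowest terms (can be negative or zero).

Answer: 3

Derivation:
Old median = 5
After inserting x = 21: new sorted = [-7, -6, 1, 2, 8, 17, 21, 31, 34]
New median = 8
Delta = 8 - 5 = 3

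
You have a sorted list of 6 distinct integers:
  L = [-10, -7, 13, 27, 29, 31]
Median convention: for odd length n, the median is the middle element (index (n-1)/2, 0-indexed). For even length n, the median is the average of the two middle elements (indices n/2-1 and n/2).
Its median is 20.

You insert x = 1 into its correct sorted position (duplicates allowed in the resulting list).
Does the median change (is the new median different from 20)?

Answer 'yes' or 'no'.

Old median = 20
Insert x = 1
New median = 13
Changed? yes

Answer: yes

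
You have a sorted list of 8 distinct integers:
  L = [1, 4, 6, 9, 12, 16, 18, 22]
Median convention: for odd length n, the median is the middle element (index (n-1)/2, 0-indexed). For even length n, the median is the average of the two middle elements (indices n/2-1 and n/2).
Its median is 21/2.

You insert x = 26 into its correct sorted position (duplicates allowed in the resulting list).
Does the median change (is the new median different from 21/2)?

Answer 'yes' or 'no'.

Old median = 21/2
Insert x = 26
New median = 12
Changed? yes

Answer: yes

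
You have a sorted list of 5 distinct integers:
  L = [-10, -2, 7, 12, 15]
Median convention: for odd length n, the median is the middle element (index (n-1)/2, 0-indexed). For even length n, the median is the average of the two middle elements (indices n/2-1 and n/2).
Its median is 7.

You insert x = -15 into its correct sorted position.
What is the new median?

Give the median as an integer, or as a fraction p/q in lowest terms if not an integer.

Answer: 5/2

Derivation:
Old list (sorted, length 5): [-10, -2, 7, 12, 15]
Old median = 7
Insert x = -15
Old length odd (5). Middle was index 2 = 7.
New length even (6). New median = avg of two middle elements.
x = -15: 0 elements are < x, 5 elements are > x.
New sorted list: [-15, -10, -2, 7, 12, 15]
New median = 5/2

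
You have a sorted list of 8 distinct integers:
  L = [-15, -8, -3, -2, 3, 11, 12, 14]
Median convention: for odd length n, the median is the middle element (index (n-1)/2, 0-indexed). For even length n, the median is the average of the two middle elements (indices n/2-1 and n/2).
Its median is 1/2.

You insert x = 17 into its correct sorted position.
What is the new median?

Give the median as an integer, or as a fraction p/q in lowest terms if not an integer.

Old list (sorted, length 8): [-15, -8, -3, -2, 3, 11, 12, 14]
Old median = 1/2
Insert x = 17
Old length even (8). Middle pair: indices 3,4 = -2,3.
New length odd (9). New median = single middle element.
x = 17: 8 elements are < x, 0 elements are > x.
New sorted list: [-15, -8, -3, -2, 3, 11, 12, 14, 17]
New median = 3

Answer: 3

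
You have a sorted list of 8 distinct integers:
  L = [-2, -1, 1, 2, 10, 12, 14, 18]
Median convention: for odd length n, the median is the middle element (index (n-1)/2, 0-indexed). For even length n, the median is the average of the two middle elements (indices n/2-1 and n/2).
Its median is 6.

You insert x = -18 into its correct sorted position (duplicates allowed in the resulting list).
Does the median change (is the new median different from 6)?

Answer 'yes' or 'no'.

Answer: yes

Derivation:
Old median = 6
Insert x = -18
New median = 2
Changed? yes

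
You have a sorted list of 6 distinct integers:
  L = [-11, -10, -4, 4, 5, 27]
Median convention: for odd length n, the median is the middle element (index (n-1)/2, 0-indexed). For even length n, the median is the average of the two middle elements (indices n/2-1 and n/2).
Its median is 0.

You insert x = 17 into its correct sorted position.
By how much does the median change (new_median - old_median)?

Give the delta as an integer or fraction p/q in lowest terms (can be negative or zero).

Answer: 4

Derivation:
Old median = 0
After inserting x = 17: new sorted = [-11, -10, -4, 4, 5, 17, 27]
New median = 4
Delta = 4 - 0 = 4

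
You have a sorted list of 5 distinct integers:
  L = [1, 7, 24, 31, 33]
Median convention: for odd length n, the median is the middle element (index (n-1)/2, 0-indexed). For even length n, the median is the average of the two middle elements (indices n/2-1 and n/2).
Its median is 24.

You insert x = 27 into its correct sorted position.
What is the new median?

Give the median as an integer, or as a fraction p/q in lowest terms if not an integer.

Old list (sorted, length 5): [1, 7, 24, 31, 33]
Old median = 24
Insert x = 27
Old length odd (5). Middle was index 2 = 24.
New length even (6). New median = avg of two middle elements.
x = 27: 3 elements are < x, 2 elements are > x.
New sorted list: [1, 7, 24, 27, 31, 33]
New median = 51/2

Answer: 51/2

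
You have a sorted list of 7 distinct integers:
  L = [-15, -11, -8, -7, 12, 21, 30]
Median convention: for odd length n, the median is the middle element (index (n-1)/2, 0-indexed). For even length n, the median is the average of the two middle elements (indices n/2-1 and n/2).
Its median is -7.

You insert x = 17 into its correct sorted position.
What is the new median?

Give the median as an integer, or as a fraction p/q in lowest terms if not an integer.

Answer: 5/2

Derivation:
Old list (sorted, length 7): [-15, -11, -8, -7, 12, 21, 30]
Old median = -7
Insert x = 17
Old length odd (7). Middle was index 3 = -7.
New length even (8). New median = avg of two middle elements.
x = 17: 5 elements are < x, 2 elements are > x.
New sorted list: [-15, -11, -8, -7, 12, 17, 21, 30]
New median = 5/2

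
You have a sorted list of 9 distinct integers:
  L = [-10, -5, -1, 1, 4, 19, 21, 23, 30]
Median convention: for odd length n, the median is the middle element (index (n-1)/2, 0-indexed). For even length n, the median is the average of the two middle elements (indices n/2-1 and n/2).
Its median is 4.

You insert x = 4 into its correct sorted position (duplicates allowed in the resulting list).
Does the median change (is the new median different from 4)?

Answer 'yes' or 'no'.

Old median = 4
Insert x = 4
New median = 4
Changed? no

Answer: no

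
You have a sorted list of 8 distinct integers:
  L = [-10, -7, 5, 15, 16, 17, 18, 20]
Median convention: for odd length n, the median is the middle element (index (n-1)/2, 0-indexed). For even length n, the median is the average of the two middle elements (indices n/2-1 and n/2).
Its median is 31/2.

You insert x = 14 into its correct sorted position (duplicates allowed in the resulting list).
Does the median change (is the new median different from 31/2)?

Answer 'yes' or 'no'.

Old median = 31/2
Insert x = 14
New median = 15
Changed? yes

Answer: yes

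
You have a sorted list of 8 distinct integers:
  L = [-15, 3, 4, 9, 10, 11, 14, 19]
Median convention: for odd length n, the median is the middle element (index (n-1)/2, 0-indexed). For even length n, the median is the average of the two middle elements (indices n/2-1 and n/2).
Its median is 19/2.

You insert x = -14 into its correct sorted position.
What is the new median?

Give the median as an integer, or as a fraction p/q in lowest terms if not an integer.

Old list (sorted, length 8): [-15, 3, 4, 9, 10, 11, 14, 19]
Old median = 19/2
Insert x = -14
Old length even (8). Middle pair: indices 3,4 = 9,10.
New length odd (9). New median = single middle element.
x = -14: 1 elements are < x, 7 elements are > x.
New sorted list: [-15, -14, 3, 4, 9, 10, 11, 14, 19]
New median = 9

Answer: 9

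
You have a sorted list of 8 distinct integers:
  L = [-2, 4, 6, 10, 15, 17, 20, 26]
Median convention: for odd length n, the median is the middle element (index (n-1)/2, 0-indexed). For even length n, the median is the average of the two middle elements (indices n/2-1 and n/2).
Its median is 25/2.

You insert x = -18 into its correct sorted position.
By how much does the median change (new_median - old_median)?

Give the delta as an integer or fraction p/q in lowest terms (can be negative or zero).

Answer: -5/2

Derivation:
Old median = 25/2
After inserting x = -18: new sorted = [-18, -2, 4, 6, 10, 15, 17, 20, 26]
New median = 10
Delta = 10 - 25/2 = -5/2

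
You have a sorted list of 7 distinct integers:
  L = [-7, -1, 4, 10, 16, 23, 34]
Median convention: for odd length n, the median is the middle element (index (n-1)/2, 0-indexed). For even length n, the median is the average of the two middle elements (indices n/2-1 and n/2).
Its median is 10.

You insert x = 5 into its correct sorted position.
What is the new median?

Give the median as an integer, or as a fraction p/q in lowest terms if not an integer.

Old list (sorted, length 7): [-7, -1, 4, 10, 16, 23, 34]
Old median = 10
Insert x = 5
Old length odd (7). Middle was index 3 = 10.
New length even (8). New median = avg of two middle elements.
x = 5: 3 elements are < x, 4 elements are > x.
New sorted list: [-7, -1, 4, 5, 10, 16, 23, 34]
New median = 15/2

Answer: 15/2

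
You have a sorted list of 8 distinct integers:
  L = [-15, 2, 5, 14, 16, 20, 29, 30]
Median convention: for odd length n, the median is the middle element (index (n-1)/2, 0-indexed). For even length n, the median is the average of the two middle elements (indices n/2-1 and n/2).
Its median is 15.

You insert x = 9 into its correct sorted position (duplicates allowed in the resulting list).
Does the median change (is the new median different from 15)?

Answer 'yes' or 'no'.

Old median = 15
Insert x = 9
New median = 14
Changed? yes

Answer: yes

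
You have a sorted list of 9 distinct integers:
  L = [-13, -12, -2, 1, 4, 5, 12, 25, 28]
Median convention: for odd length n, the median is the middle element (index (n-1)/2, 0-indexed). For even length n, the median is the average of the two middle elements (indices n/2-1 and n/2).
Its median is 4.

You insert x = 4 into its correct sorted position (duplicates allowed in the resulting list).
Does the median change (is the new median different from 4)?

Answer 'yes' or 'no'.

Answer: no

Derivation:
Old median = 4
Insert x = 4
New median = 4
Changed? no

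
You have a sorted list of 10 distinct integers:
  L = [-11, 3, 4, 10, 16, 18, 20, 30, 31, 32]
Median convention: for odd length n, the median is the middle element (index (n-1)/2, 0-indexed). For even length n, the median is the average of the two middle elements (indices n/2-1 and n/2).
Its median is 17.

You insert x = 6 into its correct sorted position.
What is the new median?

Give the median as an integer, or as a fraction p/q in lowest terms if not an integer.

Answer: 16

Derivation:
Old list (sorted, length 10): [-11, 3, 4, 10, 16, 18, 20, 30, 31, 32]
Old median = 17
Insert x = 6
Old length even (10). Middle pair: indices 4,5 = 16,18.
New length odd (11). New median = single middle element.
x = 6: 3 elements are < x, 7 elements are > x.
New sorted list: [-11, 3, 4, 6, 10, 16, 18, 20, 30, 31, 32]
New median = 16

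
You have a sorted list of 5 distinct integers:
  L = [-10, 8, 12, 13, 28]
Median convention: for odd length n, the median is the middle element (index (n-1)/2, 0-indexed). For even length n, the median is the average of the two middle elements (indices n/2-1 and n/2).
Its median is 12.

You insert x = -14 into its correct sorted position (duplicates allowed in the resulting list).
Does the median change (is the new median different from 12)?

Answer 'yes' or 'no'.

Old median = 12
Insert x = -14
New median = 10
Changed? yes

Answer: yes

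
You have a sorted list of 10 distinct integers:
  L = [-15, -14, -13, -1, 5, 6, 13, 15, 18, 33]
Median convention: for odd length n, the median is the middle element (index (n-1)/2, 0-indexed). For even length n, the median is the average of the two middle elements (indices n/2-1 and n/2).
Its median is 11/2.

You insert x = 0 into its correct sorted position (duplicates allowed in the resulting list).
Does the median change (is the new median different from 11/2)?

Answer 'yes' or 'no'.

Answer: yes

Derivation:
Old median = 11/2
Insert x = 0
New median = 5
Changed? yes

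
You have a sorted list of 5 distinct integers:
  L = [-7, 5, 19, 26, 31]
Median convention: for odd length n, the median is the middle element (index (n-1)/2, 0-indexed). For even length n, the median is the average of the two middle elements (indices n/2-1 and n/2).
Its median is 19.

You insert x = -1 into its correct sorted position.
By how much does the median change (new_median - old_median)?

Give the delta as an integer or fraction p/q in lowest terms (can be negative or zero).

Old median = 19
After inserting x = -1: new sorted = [-7, -1, 5, 19, 26, 31]
New median = 12
Delta = 12 - 19 = -7

Answer: -7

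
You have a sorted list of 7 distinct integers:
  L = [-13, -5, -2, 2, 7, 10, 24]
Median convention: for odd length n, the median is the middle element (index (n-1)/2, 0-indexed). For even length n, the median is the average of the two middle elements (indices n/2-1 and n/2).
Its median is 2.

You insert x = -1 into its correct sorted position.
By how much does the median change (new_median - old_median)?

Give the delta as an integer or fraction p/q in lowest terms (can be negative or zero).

Answer: -3/2

Derivation:
Old median = 2
After inserting x = -1: new sorted = [-13, -5, -2, -1, 2, 7, 10, 24]
New median = 1/2
Delta = 1/2 - 2 = -3/2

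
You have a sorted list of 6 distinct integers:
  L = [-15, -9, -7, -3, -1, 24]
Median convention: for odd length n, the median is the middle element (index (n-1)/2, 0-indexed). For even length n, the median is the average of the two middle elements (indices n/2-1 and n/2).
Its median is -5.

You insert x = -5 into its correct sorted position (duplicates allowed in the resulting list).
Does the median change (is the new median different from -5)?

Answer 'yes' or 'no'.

Answer: no

Derivation:
Old median = -5
Insert x = -5
New median = -5
Changed? no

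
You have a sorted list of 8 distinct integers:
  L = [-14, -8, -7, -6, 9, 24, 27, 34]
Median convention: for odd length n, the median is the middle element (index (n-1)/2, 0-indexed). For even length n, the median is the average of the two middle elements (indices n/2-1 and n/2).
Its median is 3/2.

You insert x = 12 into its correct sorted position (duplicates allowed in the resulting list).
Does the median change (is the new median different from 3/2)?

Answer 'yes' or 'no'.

Old median = 3/2
Insert x = 12
New median = 9
Changed? yes

Answer: yes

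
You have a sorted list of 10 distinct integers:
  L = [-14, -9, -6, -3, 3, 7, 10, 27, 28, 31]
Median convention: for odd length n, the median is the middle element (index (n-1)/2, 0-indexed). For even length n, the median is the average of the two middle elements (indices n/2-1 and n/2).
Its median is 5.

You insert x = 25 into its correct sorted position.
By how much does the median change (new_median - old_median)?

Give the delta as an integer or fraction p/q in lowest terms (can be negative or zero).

Old median = 5
After inserting x = 25: new sorted = [-14, -9, -6, -3, 3, 7, 10, 25, 27, 28, 31]
New median = 7
Delta = 7 - 5 = 2

Answer: 2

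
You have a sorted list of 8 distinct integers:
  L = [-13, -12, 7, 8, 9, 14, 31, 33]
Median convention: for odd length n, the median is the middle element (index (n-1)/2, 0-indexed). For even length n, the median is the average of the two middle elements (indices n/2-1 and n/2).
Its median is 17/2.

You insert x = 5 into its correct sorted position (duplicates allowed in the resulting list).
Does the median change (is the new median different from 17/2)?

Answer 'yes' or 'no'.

Answer: yes

Derivation:
Old median = 17/2
Insert x = 5
New median = 8
Changed? yes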